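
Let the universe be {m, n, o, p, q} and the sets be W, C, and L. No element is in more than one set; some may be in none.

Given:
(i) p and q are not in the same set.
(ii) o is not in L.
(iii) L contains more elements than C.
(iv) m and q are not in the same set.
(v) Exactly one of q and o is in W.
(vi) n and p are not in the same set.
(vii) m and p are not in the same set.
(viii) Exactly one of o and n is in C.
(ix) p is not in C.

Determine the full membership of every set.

From (ii): o ∉ L.
From (ix): p ∉ C.
Suppose m ∈ W: no assignment then satisfies all the clues, so m ∉ W.

W = {q}; C = {o}; L = {m, n}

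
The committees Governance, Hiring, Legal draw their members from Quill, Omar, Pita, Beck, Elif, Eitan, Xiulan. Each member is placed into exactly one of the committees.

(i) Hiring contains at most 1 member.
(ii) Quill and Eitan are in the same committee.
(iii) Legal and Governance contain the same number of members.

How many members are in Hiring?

1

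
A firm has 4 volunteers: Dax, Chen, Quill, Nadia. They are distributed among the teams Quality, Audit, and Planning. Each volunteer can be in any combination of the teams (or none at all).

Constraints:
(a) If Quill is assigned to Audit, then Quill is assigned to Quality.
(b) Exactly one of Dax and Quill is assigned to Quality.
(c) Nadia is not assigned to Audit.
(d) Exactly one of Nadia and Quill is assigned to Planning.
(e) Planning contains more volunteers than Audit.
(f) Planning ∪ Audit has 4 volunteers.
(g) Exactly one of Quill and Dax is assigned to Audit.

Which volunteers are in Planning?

Planning = {Chen, Dax, Nadia}

From (c): Nadia ∉ Audit.
Suppose Dax ∉ Planning: no assignment then satisfies all the clues, so Dax ∈ Planning.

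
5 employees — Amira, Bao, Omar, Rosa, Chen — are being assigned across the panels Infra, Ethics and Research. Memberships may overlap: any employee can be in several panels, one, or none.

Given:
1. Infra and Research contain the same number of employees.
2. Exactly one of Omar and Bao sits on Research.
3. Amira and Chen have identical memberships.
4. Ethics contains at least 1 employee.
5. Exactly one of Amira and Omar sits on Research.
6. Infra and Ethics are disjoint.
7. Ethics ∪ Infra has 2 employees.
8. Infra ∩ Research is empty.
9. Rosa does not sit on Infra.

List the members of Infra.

Infra = {Bao}

From (9): Rosa ∉ Infra.
Suppose Amira ∈ Infra: no assignment then satisfies all the clues, so Amira ∉ Infra.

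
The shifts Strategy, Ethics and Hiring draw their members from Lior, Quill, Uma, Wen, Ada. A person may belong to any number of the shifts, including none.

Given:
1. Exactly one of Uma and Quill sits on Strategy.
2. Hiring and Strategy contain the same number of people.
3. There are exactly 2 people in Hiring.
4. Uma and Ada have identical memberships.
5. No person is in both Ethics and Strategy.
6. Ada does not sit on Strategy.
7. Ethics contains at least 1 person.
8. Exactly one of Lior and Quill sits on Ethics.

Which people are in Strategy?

Strategy = {Quill, Wen}

From (6): Ada ∉ Strategy.
(4): Uma matches Ada: Uma ∉ Strategy.
(1) (exactly one): Quill ∈ Strategy.
(5) (disjoint): Quill ∉ Ethics.
(8) (exactly one): Lior ∈ Ethics.
(5) (disjoint): Lior ∉ Strategy.
Suppose Wen ∉ Strategy: no assignment then satisfies all the clues, so Wen ∈ Strategy.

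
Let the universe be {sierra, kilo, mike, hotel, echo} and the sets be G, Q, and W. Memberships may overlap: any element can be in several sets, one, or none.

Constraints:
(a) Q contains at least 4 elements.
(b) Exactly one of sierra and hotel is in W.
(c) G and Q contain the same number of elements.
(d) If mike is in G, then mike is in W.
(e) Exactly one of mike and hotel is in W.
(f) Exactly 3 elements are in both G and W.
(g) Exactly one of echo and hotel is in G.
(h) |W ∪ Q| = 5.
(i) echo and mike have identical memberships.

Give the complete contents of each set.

G = {echo, kilo, mike, sierra}; Q = {echo, hotel, kilo, mike}; W = {echo, mike, sierra}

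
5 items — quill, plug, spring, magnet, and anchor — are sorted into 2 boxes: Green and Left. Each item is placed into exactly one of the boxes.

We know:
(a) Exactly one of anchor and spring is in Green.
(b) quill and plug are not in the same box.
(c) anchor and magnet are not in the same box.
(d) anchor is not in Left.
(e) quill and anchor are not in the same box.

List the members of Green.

From (d): anchor ∉ Left.
Only one box left: anchor ∈ Green.
(a) (exactly one): spring ∉ Green.
(c): magnet ∉ Green.
(e): quill ∉ Green.
Only one box left: quill ∈ Left.
Only one box left: spring ∈ Left.
Only one box left: magnet ∈ Left.
(b): plug ∉ Left.
Only one box left: plug ∈ Green.

Green = {anchor, plug}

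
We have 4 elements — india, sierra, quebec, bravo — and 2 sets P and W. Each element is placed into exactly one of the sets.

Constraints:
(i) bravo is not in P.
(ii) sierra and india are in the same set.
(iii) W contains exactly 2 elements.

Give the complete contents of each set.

P = {india, sierra}; W = {bravo, quebec}

From (i): bravo ∉ P.
Only one set left: bravo ∈ W.
Suppose india ∉ P: no assignment then satisfies all the clues, so india ∈ P.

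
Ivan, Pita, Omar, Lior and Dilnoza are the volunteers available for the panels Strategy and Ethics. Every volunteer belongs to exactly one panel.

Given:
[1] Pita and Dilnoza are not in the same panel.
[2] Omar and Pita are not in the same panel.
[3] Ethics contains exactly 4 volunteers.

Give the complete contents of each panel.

Strategy = {Pita}; Ethics = {Dilnoza, Ivan, Lior, Omar}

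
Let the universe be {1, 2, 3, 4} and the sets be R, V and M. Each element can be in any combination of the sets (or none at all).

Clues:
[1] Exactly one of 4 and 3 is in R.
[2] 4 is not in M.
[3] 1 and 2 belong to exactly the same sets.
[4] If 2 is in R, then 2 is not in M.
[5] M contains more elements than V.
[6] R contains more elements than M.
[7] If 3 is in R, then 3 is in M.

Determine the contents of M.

M = {3}

From (2): 4 ∉ M.
Suppose 1 ∈ M: no assignment then satisfies all the clues, so 1 ∉ M.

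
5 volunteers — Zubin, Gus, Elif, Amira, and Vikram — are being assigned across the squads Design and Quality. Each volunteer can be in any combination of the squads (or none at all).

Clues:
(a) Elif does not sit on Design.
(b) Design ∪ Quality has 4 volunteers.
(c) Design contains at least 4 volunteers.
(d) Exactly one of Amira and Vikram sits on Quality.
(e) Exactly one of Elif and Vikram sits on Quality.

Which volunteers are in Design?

Design = {Amira, Gus, Vikram, Zubin}

From (a): Elif ∉ Design.
(c): only 4 candidates remain for Design, so all are in.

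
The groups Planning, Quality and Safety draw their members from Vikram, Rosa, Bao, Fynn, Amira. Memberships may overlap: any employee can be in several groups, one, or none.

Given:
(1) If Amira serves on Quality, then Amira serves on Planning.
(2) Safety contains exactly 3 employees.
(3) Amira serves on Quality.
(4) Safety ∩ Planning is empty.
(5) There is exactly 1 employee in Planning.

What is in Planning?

From (3): Amira ∈ Quality.
(1): Amira ∈ Planning.
(4) (disjoint): Amira ∉ Safety.
(5): Planning already has 1, so the rest are out.

Planning = {Amira}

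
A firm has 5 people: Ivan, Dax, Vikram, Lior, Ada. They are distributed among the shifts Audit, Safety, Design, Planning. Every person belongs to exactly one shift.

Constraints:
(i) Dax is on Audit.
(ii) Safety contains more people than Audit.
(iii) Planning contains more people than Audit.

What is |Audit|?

1

From (i): Dax ∈ Audit.
Suppose Ivan ∈ Audit: no assignment then satisfies all the clues, so Ivan ∉ Audit.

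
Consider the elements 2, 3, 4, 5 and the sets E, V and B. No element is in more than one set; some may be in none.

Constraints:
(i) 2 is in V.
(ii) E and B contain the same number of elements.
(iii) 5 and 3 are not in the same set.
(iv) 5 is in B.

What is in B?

B = {5}

From (i): 2 ∈ V.
From (iv): 5 ∈ B.
(iii): 3 ∉ B.
Suppose 4 ∈ B: no assignment then satisfies all the clues, so 4 ∉ B.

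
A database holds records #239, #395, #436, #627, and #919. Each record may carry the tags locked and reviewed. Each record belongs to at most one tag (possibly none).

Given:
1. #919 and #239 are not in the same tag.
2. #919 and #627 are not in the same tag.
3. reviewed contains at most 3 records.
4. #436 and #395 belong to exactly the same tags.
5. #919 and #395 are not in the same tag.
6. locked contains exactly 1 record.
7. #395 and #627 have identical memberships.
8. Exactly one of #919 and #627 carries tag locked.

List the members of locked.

locked = {#919}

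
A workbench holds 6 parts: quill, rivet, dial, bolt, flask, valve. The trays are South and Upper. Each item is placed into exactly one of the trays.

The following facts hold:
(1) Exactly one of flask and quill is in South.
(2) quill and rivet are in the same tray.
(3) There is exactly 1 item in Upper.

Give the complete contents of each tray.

South = {bolt, dial, quill, rivet, valve}; Upper = {flask}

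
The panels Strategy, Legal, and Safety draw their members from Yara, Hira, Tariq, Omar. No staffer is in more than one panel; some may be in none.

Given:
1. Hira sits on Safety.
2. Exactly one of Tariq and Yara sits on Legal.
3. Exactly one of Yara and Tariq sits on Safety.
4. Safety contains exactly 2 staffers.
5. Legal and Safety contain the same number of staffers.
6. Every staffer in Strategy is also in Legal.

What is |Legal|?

2

From (1): Hira ∈ Safety.
Suppose Yara ∈ Strategy: no assignment then satisfies all the clues, so Yara ∉ Strategy.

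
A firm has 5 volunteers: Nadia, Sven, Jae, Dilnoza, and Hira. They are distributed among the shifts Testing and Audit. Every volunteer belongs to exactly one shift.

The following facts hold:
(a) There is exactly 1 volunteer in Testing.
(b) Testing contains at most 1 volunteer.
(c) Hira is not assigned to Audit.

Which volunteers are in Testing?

From (c): Hira ∉ Audit.
Only one shift left: Hira ∈ Testing.
(a): Testing already has 1, so the rest are out.
Only one shift left: Nadia ∈ Audit.
Only one shift left: Sven ∈ Audit.
Only one shift left: Jae ∈ Audit.
Only one shift left: Dilnoza ∈ Audit.

Testing = {Hira}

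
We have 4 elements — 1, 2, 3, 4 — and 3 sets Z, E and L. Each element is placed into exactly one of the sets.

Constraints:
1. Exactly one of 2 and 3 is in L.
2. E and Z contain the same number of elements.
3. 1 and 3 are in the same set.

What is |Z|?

1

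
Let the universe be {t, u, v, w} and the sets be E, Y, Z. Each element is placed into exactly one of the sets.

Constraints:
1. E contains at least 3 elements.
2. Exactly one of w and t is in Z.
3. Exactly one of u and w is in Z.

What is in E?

E = {t, u, v}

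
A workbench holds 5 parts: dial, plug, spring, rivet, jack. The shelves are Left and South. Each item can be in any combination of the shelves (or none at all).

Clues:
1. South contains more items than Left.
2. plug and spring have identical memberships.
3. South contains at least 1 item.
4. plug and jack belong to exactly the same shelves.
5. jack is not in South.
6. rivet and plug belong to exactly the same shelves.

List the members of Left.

Left = {}

From (5): jack ∉ South.
(4): plug matches jack: plug ∉ South.
(6): rivet matches plug: rivet ∉ South.
(2): spring matches plug: spring ∉ South.
(3): only 1 candidates remain for South, so all are in.
Suppose dial ∈ Left: no assignment then satisfies all the clues, so dial ∉ Left.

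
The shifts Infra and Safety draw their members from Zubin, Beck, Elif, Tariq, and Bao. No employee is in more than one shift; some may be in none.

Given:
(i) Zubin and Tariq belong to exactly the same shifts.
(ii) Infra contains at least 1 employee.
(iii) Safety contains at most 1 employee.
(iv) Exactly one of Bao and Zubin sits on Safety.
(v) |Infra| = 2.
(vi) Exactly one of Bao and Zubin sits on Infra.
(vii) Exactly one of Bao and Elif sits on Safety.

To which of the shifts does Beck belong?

Beck: none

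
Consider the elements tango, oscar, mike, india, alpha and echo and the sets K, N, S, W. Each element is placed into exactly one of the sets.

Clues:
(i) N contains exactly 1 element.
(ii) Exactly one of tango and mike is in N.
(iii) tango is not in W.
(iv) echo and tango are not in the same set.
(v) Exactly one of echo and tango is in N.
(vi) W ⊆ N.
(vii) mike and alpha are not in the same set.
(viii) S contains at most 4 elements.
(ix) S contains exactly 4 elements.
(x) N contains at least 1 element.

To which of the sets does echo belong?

echo: S

From (iii): tango ∉ W.
Suppose echo ∈ K: no assignment then satisfies all the clues, so echo ∉ K.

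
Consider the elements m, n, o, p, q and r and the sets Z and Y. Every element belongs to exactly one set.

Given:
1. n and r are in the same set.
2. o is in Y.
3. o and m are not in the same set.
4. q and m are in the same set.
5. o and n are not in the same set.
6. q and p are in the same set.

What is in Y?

From (2): o ∈ Y.
(3): m ∉ Y.
(4): q matches m: q ∉ Y.
(5): n ∉ Y.
(6): p matches q: p ∉ Y.
Only one set left: m ∈ Z.
Only one set left: n ∈ Z.
Only one set left: p ∈ Z.
Only one set left: q ∈ Z.
(1): r matches n: r ∈ Z.

Y = {o}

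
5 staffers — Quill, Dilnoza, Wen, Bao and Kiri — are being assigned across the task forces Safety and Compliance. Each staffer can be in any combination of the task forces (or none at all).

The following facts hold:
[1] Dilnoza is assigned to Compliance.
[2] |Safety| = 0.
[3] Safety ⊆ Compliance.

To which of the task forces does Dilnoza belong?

From (1): Dilnoza ∈ Compliance.
(2): Safety already has 0, so the rest are out.

Dilnoza: Compliance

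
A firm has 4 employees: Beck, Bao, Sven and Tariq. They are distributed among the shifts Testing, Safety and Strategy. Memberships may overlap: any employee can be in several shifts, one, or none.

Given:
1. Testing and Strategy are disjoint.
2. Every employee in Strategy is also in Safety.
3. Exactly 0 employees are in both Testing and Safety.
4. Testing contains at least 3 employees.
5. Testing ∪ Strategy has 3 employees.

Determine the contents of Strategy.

Strategy = {}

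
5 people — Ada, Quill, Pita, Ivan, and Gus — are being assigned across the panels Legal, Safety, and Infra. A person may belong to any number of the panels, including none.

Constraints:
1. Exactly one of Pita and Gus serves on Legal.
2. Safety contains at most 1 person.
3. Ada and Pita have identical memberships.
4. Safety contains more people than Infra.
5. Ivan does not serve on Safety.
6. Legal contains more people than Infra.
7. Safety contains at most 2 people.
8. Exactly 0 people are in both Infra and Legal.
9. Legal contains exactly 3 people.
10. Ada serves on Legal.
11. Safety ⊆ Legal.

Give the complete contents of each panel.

Legal = {Ada, Pita, Quill}; Safety = {Quill}; Infra = {}

From (5): Ivan ∉ Safety.
From (10): Ada ∈ Legal.
(3): Pita matches Ada: Pita ∈ Legal.
(1) (exactly one): Gus ∉ Legal.
(11) contrapositive: Gus ∉ Safety.
Suppose Ada ∈ Safety: no assignment then satisfies all the clues, so Ada ∉ Safety.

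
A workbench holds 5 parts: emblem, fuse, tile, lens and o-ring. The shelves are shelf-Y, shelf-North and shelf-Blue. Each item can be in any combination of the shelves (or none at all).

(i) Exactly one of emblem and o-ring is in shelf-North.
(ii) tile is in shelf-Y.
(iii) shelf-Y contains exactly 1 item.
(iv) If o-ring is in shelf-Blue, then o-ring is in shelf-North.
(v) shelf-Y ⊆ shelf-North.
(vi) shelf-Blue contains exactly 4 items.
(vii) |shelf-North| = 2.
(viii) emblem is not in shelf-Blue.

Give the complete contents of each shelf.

shelf-Y = {tile}; shelf-North = {o-ring, tile}; shelf-Blue = {fuse, lens, o-ring, tile}

From (ii): tile ∈ shelf-Y.
From (viii): emblem ∉ shelf-Blue.
(iii): shelf-Y already has 1, so the rest are out.
(v) with tile ∈ shelf-Y: tile ∈ shelf-North.
(vi): only 4 candidates remain for shelf-Blue, so all are in.
(iv): o-ring ∈ shelf-North.
(vii): shelf-North already has 2, so the rest are out.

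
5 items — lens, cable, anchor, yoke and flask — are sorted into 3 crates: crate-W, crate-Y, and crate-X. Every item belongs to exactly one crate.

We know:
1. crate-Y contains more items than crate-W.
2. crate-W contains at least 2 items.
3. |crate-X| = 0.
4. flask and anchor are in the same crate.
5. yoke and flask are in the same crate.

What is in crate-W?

crate-W = {cable, lens}

(3): crate-X already has 0, so the rest are out.
Suppose lens ∉ crate-W: no assignment then satisfies all the clues, so lens ∈ crate-W.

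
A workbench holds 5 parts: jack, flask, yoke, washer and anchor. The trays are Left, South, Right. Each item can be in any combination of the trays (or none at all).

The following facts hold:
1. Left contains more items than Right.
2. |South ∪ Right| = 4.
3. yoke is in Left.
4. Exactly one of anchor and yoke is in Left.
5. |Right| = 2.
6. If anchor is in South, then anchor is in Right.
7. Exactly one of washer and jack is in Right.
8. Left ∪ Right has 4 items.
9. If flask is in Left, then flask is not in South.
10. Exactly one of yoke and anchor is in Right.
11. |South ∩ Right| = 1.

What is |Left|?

3

From (3): yoke ∈ Left.
(4) (exactly one): anchor ∉ Left.
Suppose flask ∈ Right: no assignment then satisfies all the clues, so flask ∉ Right.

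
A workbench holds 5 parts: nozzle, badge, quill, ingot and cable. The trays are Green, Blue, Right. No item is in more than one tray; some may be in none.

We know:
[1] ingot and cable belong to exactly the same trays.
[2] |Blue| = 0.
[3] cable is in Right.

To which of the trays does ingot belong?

ingot: Right

From (3): cable ∈ Right.
(1): ingot matches cable: ingot ∉ Green.
(1): ingot matches cable: ingot ∉ Blue.
(1): ingot matches cable: ingot ∈ Right.
(2): Blue already has 0, so the rest are out.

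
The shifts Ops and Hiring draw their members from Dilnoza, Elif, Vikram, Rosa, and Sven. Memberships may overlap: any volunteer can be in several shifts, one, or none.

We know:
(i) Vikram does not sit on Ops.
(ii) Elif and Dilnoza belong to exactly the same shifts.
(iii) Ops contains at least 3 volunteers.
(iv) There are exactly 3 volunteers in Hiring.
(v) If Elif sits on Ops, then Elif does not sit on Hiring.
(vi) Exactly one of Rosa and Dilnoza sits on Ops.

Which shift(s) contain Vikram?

From (i): Vikram ∉ Ops.
Suppose Vikram ∉ Hiring: no assignment then satisfies all the clues, so Vikram ∈ Hiring.

Vikram: Hiring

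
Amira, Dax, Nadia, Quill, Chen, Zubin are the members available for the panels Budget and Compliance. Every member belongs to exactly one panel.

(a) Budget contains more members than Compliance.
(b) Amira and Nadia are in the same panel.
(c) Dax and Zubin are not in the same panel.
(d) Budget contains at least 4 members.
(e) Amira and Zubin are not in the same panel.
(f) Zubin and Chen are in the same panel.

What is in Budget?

Budget = {Amira, Dax, Nadia, Quill}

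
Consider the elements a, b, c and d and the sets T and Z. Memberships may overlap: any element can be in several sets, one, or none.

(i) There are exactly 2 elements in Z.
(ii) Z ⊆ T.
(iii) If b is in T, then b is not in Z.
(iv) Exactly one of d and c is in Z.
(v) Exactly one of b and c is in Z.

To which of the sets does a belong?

a: T, Z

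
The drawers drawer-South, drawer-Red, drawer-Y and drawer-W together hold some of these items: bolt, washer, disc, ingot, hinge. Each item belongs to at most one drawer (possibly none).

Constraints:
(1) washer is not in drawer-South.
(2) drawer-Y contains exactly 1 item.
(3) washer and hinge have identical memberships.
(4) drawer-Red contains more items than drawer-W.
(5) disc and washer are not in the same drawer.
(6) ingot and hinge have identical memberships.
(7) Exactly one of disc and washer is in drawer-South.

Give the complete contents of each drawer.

drawer-South = {disc}; drawer-Red = {hinge, ingot, washer}; drawer-Y = {bolt}; drawer-W = {}

From (1): washer ∉ drawer-South.
(3): hinge matches washer: hinge ∉ drawer-South.
(6): ingot matches hinge: ingot ∉ drawer-South.
(7) (exactly one): disc ∈ drawer-South.
Suppose bolt ∈ drawer-South: no assignment then satisfies all the clues, so bolt ∉ drawer-South.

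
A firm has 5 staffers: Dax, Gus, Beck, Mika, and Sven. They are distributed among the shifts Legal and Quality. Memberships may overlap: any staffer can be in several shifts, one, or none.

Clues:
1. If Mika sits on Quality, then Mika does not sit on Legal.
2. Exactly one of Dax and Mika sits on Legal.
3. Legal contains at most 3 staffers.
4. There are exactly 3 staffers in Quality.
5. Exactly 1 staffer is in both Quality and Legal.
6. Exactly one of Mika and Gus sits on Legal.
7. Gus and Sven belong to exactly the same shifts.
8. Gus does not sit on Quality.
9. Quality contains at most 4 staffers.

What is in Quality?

From (8): Gus ∉ Quality.
(7): Sven matches Gus: Sven ∉ Quality.
(4): only 3 candidates remain for Quality, so all are in.
(1): Mika ∉ Legal.
(2) (exactly one): Dax ∈ Legal.
(6) (exactly one): Gus ∈ Legal.
(7): Sven matches Gus: Sven ∈ Legal.
(3): Legal already has 3, so the rest are out.

Quality = {Beck, Dax, Mika}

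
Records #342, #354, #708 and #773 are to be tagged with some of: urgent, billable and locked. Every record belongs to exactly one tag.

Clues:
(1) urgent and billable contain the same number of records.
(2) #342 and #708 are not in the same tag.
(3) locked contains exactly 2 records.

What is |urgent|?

1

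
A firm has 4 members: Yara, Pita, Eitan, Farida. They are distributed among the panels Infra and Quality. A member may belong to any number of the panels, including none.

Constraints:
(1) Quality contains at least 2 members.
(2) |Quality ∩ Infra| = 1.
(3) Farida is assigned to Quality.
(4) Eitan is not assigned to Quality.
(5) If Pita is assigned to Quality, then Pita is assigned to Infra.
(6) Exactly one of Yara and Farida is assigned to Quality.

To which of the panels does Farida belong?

Farida: Quality

From (3): Farida ∈ Quality.
From (4): Eitan ∉ Quality.
(6) (exactly one): Yara ∉ Quality.
(1): only 2 candidates remain for Quality, so all are in.
(5): Pita ∈ Infra.
Suppose Farida ∈ Infra: no assignment then satisfies all the clues, so Farida ∉ Infra.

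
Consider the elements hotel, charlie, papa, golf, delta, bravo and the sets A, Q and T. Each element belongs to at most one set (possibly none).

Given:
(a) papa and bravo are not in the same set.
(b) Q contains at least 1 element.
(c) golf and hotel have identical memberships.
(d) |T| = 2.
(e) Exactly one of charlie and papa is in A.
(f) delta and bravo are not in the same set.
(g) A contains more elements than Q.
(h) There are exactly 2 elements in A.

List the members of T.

T = {golf, hotel}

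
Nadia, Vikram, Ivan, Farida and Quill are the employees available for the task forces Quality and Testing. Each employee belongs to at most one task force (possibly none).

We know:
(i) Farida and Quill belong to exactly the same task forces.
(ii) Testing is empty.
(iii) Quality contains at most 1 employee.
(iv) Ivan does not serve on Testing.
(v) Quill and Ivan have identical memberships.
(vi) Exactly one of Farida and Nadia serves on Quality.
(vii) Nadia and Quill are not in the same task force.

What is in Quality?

From (iv): Ivan ∉ Testing.
(ii): Testing already has 0, so the rest are out.
Suppose Nadia ∉ Quality: no assignment then satisfies all the clues, so Nadia ∈ Quality.

Quality = {Nadia}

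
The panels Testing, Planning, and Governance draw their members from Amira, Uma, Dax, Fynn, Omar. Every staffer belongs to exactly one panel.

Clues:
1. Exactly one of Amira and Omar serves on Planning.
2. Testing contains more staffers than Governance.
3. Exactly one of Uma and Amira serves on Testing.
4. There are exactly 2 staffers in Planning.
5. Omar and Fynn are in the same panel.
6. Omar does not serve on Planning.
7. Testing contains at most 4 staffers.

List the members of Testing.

Testing = {Fynn, Omar, Uma}

From (6): Omar ∉ Planning.
(1) (exactly one): Amira ∈ Planning.
(3) (exactly one): Uma ∈ Testing.
(5): Fynn matches Omar: Fynn ∉ Planning.
(4): only 2 candidates remain for Planning, so all are in.
Suppose Fynn ∉ Testing: no assignment then satisfies all the clues, so Fynn ∈ Testing.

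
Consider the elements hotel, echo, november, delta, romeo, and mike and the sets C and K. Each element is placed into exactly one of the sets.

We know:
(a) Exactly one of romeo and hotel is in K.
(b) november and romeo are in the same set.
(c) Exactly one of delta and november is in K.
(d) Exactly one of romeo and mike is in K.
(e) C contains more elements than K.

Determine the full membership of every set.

C = {delta, echo, hotel, mike}; K = {november, romeo}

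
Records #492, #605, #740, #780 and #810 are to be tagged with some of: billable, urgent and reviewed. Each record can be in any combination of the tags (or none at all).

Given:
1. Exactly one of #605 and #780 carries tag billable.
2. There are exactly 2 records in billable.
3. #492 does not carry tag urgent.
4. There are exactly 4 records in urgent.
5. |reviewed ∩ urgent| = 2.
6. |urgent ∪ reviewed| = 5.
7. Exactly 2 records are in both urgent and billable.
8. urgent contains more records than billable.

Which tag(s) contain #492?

#492: reviewed

From (3): #492 ∉ urgent.
(4): only 4 candidates remain for urgent, so all are in.
Suppose #492 ∈ billable: no assignment then satisfies all the clues, so #492 ∉ billable.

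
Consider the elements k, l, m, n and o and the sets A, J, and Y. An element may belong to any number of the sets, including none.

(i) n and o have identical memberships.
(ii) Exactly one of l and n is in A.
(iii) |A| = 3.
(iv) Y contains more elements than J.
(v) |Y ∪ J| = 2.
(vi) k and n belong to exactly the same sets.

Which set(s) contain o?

o: A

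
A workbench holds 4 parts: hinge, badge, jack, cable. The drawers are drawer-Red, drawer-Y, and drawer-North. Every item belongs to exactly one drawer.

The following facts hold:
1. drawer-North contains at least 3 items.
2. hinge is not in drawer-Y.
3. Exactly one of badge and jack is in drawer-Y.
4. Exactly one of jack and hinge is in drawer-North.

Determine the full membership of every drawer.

drawer-Red = {}; drawer-Y = {jack}; drawer-North = {badge, cable, hinge}

From (2): hinge ∉ drawer-Y.
Suppose hinge ∈ drawer-Red: no assignment then satisfies all the clues, so hinge ∉ drawer-Red.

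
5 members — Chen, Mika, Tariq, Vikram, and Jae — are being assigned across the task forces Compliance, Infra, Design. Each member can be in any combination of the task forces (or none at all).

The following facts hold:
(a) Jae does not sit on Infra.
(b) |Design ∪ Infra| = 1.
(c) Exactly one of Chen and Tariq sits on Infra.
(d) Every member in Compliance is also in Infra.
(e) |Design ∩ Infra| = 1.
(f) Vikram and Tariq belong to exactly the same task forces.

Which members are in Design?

Design = {Chen}

From (a): Jae ∉ Infra.
(d) contrapositive: Jae ∉ Compliance.
Suppose Chen ∉ Design: no assignment then satisfies all the clues, so Chen ∈ Design.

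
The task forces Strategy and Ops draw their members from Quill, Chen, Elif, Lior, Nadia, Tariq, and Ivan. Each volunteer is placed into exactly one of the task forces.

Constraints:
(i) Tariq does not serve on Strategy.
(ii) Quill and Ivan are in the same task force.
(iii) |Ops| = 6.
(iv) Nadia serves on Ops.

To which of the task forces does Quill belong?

Quill: Ops

From (i): Tariq ∉ Strategy.
From (iv): Nadia ∈ Ops.
Only one task force left: Tariq ∈ Ops.
Suppose Quill ∈ Strategy: no assignment then satisfies all the clues, so Quill ∉ Strategy.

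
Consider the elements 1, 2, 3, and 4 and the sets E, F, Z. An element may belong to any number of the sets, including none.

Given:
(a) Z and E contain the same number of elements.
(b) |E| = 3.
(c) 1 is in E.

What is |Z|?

3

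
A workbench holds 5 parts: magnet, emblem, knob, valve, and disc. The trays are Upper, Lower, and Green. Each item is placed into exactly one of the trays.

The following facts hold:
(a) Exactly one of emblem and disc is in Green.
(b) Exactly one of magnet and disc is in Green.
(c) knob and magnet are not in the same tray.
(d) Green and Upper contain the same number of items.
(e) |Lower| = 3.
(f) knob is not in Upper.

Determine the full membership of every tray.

Upper = {magnet}; Lower = {emblem, knob, valve}; Green = {disc}

From (f): knob ∉ Upper.
Suppose magnet ∉ Upper: no assignment then satisfies all the clues, so magnet ∈ Upper.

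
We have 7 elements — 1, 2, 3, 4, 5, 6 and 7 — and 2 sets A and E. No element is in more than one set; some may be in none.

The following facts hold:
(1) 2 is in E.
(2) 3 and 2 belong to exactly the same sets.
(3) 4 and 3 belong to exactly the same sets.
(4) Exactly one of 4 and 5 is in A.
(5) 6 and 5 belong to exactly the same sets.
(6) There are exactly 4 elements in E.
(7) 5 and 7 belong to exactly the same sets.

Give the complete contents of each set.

From (1): 2 ∈ E.
(2): 3 matches 2: 3 ∉ A.
(2): 3 matches 2: 3 ∈ E.
(3): 4 matches 3: 4 ∉ A.
(3): 4 matches 3: 4 ∈ E.
(4) (exactly one): 5 ∈ A.
(5): 6 matches 5: 6 ∈ A.
(7): 7 matches 5: 7 ∈ A.
(6): only 4 candidates remain for E, so all are in.

A = {5, 6, 7}; E = {1, 2, 3, 4}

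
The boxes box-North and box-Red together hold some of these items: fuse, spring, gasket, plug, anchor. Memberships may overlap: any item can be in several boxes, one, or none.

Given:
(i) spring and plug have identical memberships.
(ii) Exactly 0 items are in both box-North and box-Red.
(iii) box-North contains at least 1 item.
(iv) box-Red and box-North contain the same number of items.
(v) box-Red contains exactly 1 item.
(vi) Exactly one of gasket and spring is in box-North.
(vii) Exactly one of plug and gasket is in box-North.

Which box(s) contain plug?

plug: none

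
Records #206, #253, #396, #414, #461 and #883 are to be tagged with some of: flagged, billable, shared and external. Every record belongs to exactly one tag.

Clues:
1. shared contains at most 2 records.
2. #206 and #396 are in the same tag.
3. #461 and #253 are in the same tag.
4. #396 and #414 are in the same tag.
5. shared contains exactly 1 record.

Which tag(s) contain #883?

#883: shared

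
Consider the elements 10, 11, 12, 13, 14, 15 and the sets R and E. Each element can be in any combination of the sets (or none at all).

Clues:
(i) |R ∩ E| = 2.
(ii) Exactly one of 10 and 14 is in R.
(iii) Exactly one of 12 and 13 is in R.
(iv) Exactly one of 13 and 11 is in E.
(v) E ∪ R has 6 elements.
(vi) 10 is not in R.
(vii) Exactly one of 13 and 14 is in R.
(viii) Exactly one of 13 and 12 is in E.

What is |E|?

4

From (vi): 10 ∉ R.
(ii) (exactly one): 14 ∈ R.
(vii) (exactly one): 13 ∉ R.
(iii) (exactly one): 12 ∈ R.
Suppose 10 ∉ E: no assignment then satisfies all the clues, so 10 ∈ E.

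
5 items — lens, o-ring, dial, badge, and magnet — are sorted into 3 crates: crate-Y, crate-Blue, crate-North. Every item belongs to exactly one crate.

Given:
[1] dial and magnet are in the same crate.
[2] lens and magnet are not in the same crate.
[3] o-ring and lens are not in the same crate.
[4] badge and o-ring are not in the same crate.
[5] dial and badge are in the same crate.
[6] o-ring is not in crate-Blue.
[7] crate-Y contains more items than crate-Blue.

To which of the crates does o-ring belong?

o-ring: crate-North

From (6): o-ring ∉ crate-Blue.
Suppose o-ring ∈ crate-Y: no assignment then satisfies all the clues, so o-ring ∉ crate-Y.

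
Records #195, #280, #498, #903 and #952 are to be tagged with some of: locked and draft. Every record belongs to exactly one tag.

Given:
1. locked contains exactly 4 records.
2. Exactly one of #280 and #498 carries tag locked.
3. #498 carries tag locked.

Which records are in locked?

From (3): #498 ∈ locked.
(2) (exactly one): #280 ∉ locked.
Only one tag left: #280 ∈ draft.
(1): only 4 candidates remain for locked, so all are in.

locked = {#195, #498, #903, #952}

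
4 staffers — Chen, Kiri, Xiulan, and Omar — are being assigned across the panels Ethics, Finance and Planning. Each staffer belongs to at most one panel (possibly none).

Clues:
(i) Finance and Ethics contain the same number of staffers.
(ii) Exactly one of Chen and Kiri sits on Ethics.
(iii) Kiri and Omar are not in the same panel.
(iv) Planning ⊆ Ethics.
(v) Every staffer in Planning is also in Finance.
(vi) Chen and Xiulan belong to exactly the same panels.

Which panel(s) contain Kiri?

Kiri: Ethics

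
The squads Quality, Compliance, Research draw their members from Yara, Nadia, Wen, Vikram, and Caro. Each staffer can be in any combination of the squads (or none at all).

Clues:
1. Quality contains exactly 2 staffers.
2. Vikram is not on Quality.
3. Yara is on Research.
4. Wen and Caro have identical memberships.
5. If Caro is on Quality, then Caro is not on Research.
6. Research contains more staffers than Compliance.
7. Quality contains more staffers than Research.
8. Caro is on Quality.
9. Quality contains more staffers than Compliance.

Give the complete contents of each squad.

Quality = {Caro, Wen}; Compliance = {}; Research = {Yara}

From (2): Vikram ∉ Quality.
From (3): Yara ∈ Research.
From (8): Caro ∈ Quality.
(4): Wen matches Caro: Wen ∈ Quality.
(5): Caro ∉ Research.
(1): Quality already has 2, so the rest are out.
(4): Wen matches Caro: Wen ∉ Research.
Suppose Yara ∈ Compliance: no assignment then satisfies all the clues, so Yara ∉ Compliance.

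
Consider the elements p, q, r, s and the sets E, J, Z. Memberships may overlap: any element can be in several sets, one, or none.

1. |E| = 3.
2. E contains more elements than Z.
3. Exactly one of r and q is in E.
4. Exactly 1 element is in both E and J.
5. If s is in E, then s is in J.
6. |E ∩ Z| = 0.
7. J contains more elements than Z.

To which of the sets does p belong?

p: E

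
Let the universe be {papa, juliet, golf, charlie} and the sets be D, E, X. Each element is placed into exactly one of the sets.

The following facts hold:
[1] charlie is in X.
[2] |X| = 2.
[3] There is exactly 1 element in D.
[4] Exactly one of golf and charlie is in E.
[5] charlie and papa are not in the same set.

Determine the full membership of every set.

D = {papa}; E = {golf}; X = {charlie, juliet}

From (1): charlie ∈ X.
(4) (exactly one): golf ∈ E.
(5): papa ∉ X.
(2): only 2 candidates remain for X, so all are in.
(3): only 1 candidates remain for D, so all are in.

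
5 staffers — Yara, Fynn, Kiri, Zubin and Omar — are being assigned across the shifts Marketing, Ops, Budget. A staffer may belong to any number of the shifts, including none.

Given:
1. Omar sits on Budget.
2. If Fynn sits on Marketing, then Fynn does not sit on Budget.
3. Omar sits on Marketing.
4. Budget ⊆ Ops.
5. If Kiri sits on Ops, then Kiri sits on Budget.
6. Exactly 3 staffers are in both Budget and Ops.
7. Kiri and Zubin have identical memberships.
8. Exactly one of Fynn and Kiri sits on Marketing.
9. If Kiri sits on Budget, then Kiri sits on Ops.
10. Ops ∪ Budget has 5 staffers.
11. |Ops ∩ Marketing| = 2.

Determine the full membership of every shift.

Marketing = {Fynn, Omar}; Ops = {Fynn, Kiri, Omar, Yara, Zubin}; Budget = {Kiri, Omar, Zubin}

From (1): Omar ∈ Budget.
From (3): Omar ∈ Marketing.
(4) with Omar ∈ Budget: Omar ∈ Ops.
Suppose Yara ∈ Marketing: no assignment then satisfies all the clues, so Yara ∉ Marketing.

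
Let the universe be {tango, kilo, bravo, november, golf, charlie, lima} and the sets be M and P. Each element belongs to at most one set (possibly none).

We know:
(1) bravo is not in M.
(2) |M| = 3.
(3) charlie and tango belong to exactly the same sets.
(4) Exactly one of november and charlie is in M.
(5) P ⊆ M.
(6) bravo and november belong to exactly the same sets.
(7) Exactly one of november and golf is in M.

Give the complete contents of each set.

M = {charlie, golf, tango}; P = {}

From (1): bravo ∉ M.
(5) contrapositive: bravo ∉ P.
(6): november matches bravo: november ∉ M.
(6): november matches bravo: november ∉ P.
(7) (exactly one): golf ∈ M.
(4) (exactly one): charlie ∈ M.
(3): tango matches charlie: tango ∈ M.
(2): M already has 3, so the rest are out.
(5) contrapositive: kilo ∉ P.
(5) contrapositive: lima ∉ P.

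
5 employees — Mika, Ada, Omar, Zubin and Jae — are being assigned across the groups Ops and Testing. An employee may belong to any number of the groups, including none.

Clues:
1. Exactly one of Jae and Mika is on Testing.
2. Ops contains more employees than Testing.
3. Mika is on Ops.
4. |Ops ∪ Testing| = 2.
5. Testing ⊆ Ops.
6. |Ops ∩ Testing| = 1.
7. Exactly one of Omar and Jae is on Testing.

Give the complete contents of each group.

Ops = {Jae, Mika}; Testing = {Jae}

From (3): Mika ∈ Ops.
Suppose Mika ∈ Testing: no assignment then satisfies all the clues, so Mika ∉ Testing.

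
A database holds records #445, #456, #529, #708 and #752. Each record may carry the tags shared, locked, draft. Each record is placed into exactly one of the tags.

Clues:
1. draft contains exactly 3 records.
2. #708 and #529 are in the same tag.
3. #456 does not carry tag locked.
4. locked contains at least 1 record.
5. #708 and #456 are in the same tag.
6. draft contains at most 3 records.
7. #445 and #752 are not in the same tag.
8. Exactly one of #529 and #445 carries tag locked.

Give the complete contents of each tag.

shared = {#752}; locked = {#445}; draft = {#456, #529, #708}

From (3): #456 ∉ locked.
(5): #708 matches #456: #708 ∉ locked.
(2): #529 matches #708: #529 ∉ locked.
(8) (exactly one): #445 ∈ locked.
(7): #752 ∉ locked.
Suppose #456 ∈ shared: no assignment then satisfies all the clues, so #456 ∉ shared.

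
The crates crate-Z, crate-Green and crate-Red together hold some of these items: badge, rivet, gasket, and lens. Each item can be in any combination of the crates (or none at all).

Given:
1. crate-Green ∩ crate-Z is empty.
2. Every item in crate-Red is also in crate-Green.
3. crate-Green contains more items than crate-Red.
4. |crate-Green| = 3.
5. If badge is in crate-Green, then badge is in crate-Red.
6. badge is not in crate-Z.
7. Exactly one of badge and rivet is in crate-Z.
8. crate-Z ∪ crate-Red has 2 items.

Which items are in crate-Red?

crate-Red = {badge}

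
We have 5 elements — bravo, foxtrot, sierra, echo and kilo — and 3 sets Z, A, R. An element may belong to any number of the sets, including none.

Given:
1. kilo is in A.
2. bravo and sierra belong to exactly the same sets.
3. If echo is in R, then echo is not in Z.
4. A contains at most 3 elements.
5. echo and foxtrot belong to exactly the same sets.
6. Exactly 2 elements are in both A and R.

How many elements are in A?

3

From (1): kilo ∈ A.
Suppose kilo ∈ R: no assignment then satisfies all the clues, so kilo ∉ R.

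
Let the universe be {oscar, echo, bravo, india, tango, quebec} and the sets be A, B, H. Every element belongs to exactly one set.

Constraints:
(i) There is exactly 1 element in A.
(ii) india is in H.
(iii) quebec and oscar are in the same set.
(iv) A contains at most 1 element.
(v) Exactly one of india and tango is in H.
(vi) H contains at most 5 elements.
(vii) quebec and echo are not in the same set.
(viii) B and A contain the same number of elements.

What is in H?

H = {bravo, india, oscar, quebec}

From (ii): india ∈ H.
(v) (exactly one): tango ∉ H.
Suppose oscar ∉ H: no assignment then satisfies all the clues, so oscar ∈ H.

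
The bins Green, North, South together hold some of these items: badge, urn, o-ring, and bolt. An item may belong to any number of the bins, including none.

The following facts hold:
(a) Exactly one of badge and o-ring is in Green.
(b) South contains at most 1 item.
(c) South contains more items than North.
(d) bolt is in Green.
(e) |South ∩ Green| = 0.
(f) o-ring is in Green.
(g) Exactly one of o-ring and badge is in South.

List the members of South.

South = {badge}

From (d): bolt ∈ Green.
From (f): o-ring ∈ Green.
(a) (exactly one): badge ∉ Green.
Suppose badge ∉ South: no assignment then satisfies all the clues, so badge ∈ South.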